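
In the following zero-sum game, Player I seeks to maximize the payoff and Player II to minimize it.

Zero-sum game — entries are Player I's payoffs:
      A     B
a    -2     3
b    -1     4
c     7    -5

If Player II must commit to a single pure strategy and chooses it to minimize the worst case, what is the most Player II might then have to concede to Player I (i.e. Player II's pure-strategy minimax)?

4

The worst case (largest entry) in each column is A: 7, B: 4.
The best (smallest) of these is 4.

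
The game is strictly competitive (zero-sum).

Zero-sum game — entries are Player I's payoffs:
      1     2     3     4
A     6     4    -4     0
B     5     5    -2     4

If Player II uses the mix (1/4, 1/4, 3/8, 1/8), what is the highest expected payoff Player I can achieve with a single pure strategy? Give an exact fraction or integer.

A: (6)·(1/4) + (4)·(1/4) + (-4)·(3/8) + (0)·(1/8) = 1.
B: (5)·(1/4) + (5)·(1/4) + (-2)·(3/8) + (4)·(1/8) = 9/4.
The best pure response is B with expected payoff 9/4.

9/4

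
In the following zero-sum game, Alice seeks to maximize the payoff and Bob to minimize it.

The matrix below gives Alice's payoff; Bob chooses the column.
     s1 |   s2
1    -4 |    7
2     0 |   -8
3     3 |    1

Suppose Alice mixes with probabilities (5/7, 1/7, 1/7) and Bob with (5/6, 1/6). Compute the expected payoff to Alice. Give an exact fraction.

Against (5/6, 1/6), each row's expected payoff is 1: -13/6; 2: -4/3; 3: 8/3.
Taking the (5/7, 1/7, 1/7)-weighted average: (5/7)·(-13/6) + (1/7)·(-4/3) + (1/7)·(8/3) = -19/14.

-19/14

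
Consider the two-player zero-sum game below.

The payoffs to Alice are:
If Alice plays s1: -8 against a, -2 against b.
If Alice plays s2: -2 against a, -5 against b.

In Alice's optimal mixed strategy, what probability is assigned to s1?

Row minima are -8 and -5, so Alice's maximin is -5; column maxima are -2 and -2, so Bob's minimax is -2. These differ, so the equilibrium is in mixed strategies.
Let Alice play s1 with probability p. Bob is indifferent when −8p − 2(1−p) = −2p − 5(1−p), giving p = 1/3.

1/3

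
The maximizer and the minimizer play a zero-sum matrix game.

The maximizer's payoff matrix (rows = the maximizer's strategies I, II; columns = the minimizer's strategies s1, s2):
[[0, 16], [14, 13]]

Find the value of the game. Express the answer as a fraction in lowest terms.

Row minima are 0 and 13, so the maximizer's maximin is 13; column maxima are 14 and 16, so the minimizer's minimax is 14. These differ, so the equilibrium is in mixed strategies.
Let the maximizer play I with probability p. The minimizer is indifferent when 14(1−p) = 16p + 13(1−p), giving p = 1/17.
Let the minimizer play s1 with probability q. The maximizer is indifferent when 16(1−q) = 14q + 13(1−q), giving q = 3/17.
The value is 0·(3/17) + (16)·(14/17) = 224/17.

224/17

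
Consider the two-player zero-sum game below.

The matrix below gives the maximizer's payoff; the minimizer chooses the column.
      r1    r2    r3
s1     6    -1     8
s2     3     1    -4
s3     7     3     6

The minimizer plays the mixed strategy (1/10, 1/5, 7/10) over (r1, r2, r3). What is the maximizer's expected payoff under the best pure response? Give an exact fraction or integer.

s1: (6)·(1/10) + (-1)·(1/5) + (8)·(7/10) = 6.
s2: (3)·(1/10) + (1)·(1/5) + (-4)·(7/10) = -23/10.
s3: (7)·(1/10) + (3)·(1/5) + (6)·(7/10) = 11/2.
The best pure response is s1 with expected payoff 6.

6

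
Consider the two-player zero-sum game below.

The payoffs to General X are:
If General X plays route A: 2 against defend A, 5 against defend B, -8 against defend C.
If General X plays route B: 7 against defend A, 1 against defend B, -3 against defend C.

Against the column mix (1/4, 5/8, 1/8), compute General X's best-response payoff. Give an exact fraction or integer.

21/8

route A: (2)·(1/4) + (5)·(5/8) + (-8)·(1/8) = 21/8.
route B: (7)·(1/4) + (1)·(5/8) + (-3)·(1/8) = 2.
The best pure response is route A with expected payoff 21/8.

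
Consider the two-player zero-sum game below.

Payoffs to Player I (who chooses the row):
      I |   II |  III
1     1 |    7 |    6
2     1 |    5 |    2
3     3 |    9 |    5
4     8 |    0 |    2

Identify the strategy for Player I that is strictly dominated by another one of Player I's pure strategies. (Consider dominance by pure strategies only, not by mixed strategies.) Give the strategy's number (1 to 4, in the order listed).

Compare 2 with 3: 3 > 1, 9 > 5, 5 > 2.
So 3 strictly dominates 2 for Player I; 2 is strictly dominated.

2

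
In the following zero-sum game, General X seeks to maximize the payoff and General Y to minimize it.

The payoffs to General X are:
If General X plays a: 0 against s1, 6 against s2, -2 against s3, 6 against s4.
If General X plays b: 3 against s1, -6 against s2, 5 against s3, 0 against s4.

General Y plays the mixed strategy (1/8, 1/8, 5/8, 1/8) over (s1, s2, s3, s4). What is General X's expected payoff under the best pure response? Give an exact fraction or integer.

a: (0)·(1/8) + (6)·(1/8) + (-2)·(5/8) + (6)·(1/8) = 1/4.
b: (3)·(1/8) + (-6)·(1/8) + (5)·(5/8) + (0)·(1/8) = 11/4.
The best pure response is b with expected payoff 11/4.

11/4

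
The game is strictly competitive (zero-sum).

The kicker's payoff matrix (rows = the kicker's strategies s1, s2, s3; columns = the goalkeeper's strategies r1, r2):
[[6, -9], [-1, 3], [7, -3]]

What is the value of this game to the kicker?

9/7

Row s1 is strictly dominated by row s3, so the kicker never plays it.
The remaining 2×2 game on (s2, s3) × (r1, r2) has no saddle point. Let the kicker play s2 with probability p; indifference gives −p + 7(1−p) = 3p − 3(1−p), so p = 5/7.
Similarly the goalkeeper's optimal q on r1 is 3/7, and the value is -1·(3/7) + (3)·(4/7) = 9/7.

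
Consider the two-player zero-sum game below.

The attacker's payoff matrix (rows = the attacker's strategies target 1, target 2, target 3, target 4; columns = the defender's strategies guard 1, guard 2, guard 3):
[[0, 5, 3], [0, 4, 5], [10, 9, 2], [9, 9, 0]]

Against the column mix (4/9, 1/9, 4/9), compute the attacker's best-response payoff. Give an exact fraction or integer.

19/3

target 1: (0)·(4/9) + (5)·(1/9) + (3)·(4/9) = 17/9.
target 2: (0)·(4/9) + (4)·(1/9) + (5)·(4/9) = 8/3.
target 3: (10)·(4/9) + (9)·(1/9) + (2)·(4/9) = 19/3.
target 4: (9)·(4/9) + (9)·(1/9) + (0)·(4/9) = 5.
The best pure response is target 3 with expected payoff 19/3.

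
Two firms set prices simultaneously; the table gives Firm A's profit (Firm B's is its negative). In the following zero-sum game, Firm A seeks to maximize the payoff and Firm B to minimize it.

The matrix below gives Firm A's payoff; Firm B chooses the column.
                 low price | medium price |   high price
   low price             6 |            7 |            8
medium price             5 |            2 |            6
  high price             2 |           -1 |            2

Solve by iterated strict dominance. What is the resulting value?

6

Row high price is strictly dominated by row low price (6>2, 7>-1, 8>2); eliminate high price.
Column high price is strictly dominated by low price for Firm B (6<8, 5<6); eliminate high price.
Row medium price is strictly dominated by row low price (6>5, 7>2); eliminate medium price.
Column medium price is strictly dominated by low price for Firm B (6<7); eliminate medium price.
Only (low price, low price) remains, with payoff 6.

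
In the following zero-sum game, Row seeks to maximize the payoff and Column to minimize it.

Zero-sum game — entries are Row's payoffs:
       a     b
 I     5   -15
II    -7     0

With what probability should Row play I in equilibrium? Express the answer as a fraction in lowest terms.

7/27

Row minima are -15 and -7, so Row's maximin is -7; column maxima are 5 and 0, so Column's minimax is 0. These differ, so the equilibrium is in mixed strategies.
Let Row play I with probability p. Column is indifferent when 5p − 7(1−p) = −15p, giving p = 7/27.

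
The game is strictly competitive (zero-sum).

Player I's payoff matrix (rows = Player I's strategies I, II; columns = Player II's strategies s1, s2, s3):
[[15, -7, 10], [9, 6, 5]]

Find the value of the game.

95/18

Column s1 is strictly dominated by s3 for Player II (it gives Player I more in every row).
The remaining 2×2 game on (I, II) × (s2, s3) has no saddle point. Let Player I play I with probability p; indifference gives −7p + 6(1−p) = 10p + 5(1−p), so p = 1/18.
Similarly Player II's optimal q on s2 is 5/18, and the value is -7·(5/18) + (10)·(13/18) = 95/18.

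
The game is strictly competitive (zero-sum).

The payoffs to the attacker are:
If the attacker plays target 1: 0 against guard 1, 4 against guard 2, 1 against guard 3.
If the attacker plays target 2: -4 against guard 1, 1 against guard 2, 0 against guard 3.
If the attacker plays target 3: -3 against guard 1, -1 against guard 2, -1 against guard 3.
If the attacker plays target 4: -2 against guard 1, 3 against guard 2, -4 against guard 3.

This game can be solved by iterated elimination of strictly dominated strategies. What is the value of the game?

0

Row target 4 is strictly dominated by row target 1 (0>-2, 4>3, 1>-4); eliminate target 4.
Column guard 3 is strictly dominated by guard 1 for the defender (0<1, -4<0, -3<-1); eliminate guard 3.
Column guard 2 is strictly dominated by guard 1 for the defender (0<4, -4<1, -3<-1); eliminate guard 2.
Row target 2 is strictly dominated by row target 1 (0>-4); eliminate target 2.
Row target 3 is strictly dominated by row target 1 (0>-3); eliminate target 3.
Only (target 1, guard 1) remains, with payoff 0.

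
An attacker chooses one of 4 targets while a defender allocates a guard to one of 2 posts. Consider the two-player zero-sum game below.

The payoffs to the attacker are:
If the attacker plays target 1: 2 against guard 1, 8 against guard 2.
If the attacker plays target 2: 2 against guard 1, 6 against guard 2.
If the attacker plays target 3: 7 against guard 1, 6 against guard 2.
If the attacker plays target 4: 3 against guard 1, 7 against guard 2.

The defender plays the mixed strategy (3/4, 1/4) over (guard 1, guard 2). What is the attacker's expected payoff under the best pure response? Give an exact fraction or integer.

target 1: (2)·(3/4) + (8)·(1/4) = 7/2.
target 2: (2)·(3/4) + (6)·(1/4) = 3.
target 3: (7)·(3/4) + (6)·(1/4) = 27/4.
target 4: (3)·(3/4) + (7)·(1/4) = 4.
The best pure response is target 3 with expected payoff 27/4.

27/4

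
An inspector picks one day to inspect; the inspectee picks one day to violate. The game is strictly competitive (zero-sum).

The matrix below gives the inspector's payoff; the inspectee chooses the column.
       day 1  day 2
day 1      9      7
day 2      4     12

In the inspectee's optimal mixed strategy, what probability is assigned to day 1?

1/2

Row minima are 7 and 4, so the inspector's maximin is 7; column maxima are 9 and 12, so the inspectee's minimax is 9. These differ, so the equilibrium is in mixed strategies.
Let the inspectee play day 1 with probability q. The inspector is indifferent when 9q + 7(1−q) = 4q + 12(1−q), giving q = 1/2.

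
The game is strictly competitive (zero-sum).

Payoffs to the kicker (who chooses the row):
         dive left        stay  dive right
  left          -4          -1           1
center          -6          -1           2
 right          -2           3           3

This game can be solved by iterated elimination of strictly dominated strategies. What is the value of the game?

-2

Row left is strictly dominated by row right (-2>-4, 3>-1, 3>1); eliminate left.
Row center is strictly dominated by row right (-2>-6, 3>-1, 3>2); eliminate center.
Column stay is strictly dominated by dive left for the goalkeeper (-2<3); eliminate stay.
Column dive right is strictly dominated by dive left for the goalkeeper (-2<3); eliminate dive right.
Only (right, dive left) remains, with payoff -2.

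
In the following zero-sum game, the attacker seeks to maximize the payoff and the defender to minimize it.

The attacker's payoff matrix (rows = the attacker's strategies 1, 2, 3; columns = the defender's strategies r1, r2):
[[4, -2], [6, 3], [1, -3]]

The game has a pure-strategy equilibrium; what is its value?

3

Row minima: -2, 3, -3 → the attacker's maximin is 3.
Column maxima: 6, 3 → the defender's minimax is 3.
They coincide at (2, r2), so the value is 3.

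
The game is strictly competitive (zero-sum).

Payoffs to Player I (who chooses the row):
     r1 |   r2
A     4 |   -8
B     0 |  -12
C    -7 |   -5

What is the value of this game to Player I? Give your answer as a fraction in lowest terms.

Row B is strictly dominated by row A, so Player I never plays it.
The remaining 2×2 game on (A, C) × (r1, r2) has no saddle point. Let Player I play A with probability p; indifference gives 4p − 7(1−p) = −8p − 5(1−p), so p = 1/7.
Similarly Player II's optimal q on r1 is 3/14, and the value is 4·(3/14) + (-8)·(11/14) = -38/7.

-38/7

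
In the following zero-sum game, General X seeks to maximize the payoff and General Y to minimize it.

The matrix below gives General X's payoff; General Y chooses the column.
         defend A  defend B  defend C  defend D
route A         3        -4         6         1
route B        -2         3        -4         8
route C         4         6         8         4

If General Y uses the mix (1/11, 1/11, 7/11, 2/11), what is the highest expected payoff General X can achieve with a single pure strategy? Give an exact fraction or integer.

route A: (3)·(1/11) + (-4)·(1/11) + (6)·(7/11) + (1)·(2/11) = 43/11.
route B: (-2)·(1/11) + (3)·(1/11) + (-4)·(7/11) + (8)·(2/11) = -1.
route C: (4)·(1/11) + (6)·(1/11) + (8)·(7/11) + (4)·(2/11) = 74/11.
The best pure response is route C with expected payoff 74/11.

74/11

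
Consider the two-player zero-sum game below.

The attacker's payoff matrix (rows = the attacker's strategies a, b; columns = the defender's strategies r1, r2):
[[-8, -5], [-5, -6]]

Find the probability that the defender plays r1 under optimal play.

Row minima are -8 and -6, so the attacker's maximin is -6; column maxima are -5 and -5, so the defender's minimax is -5. These differ, so the equilibrium is in mixed strategies.
Let the defender play r1 with probability q. The attacker is indifferent when −8q − 5(1−q) = −5q − 6(1−q), giving q = 1/4.

1/4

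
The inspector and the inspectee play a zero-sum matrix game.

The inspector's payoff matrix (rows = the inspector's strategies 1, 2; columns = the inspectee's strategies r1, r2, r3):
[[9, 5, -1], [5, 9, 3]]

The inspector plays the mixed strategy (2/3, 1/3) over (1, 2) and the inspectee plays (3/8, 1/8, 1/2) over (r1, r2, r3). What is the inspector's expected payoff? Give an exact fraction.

Against (3/8, 1/8, 1/2), each row's expected payoff is 1: 7/2; 2: 9/2.
Taking the (2/3, 1/3)-weighted average: (2/3)·(7/2) + (1/3)·(9/2) = 23/6.

23/6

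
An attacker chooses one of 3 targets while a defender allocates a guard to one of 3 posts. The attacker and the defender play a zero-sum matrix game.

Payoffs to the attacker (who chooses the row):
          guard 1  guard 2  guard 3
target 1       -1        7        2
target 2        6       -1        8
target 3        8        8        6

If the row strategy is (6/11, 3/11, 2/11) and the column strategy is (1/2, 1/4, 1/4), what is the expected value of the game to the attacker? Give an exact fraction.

Against (1/2, 1/4, 1/4), each row's expected payoff is target 1: 7/4; target 2: 19/4; target 3: 15/2.
Taking the (6/11, 3/11, 2/11)-weighted average: (6/11)·(7/4) + (3/11)·(19/4) + (2/11)·(15/2) = 159/44.

159/44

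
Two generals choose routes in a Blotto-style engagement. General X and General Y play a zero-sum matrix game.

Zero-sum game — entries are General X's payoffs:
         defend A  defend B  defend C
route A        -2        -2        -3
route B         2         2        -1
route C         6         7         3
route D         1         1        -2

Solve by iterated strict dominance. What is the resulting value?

Row route B is strictly dominated by row route C (6>2, 7>2, 3>-1); eliminate route B.
Column defend A is strictly dominated by defend C for General Y (-3<-2, 3<6, -2<1); eliminate defend A.
Column defend B is strictly dominated by defend C for General Y (-3<-2, 3<7, -2<1); eliminate defend B.
Row route A is strictly dominated by row route C (3>-3); eliminate route A.
Row route D is strictly dominated by row route C (3>-2); eliminate route D.
Only (route C, defend C) remains, with payoff 3.

3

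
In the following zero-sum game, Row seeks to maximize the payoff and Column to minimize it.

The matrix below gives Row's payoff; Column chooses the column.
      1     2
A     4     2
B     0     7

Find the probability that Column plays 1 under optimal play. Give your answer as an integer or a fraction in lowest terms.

Row minima are 2 and 0, so Row's maximin is 2; column maxima are 4 and 7, so Column's minimax is 4. These differ, so the equilibrium is in mixed strategies.
Let Column play 1 with probability q. Row is indifferent when 4q + 2(1−q) = 7(1−q), giving q = 5/9.

5/9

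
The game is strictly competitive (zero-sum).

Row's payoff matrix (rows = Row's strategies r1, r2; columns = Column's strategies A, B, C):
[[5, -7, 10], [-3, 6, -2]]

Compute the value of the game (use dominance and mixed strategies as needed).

Column C is strictly dominated by A for Column (it gives Row more in every row).
The remaining 2×2 game on (r1, r2) × (A, B) has no saddle point. Let Row play r1 with probability p; indifference gives 5p − 3(1−p) = −7p + 6(1−p), so p = 3/7.
Similarly Column's optimal q on A is 13/21, and the value is 5·(13/21) + (-7)·(8/21) = 3/7.

3/7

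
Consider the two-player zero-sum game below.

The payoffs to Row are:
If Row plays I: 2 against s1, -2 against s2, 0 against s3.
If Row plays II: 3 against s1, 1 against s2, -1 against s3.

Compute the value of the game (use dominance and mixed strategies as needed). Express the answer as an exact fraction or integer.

-1/2

Column s1 is strictly dominated by s2 for Column (it gives Row more in every row).
The remaining 2×2 game on (I, II) × (s2, s3) has no saddle point. Let Row play I with probability p; indifference gives −2p + (1−p) = −(1−p), so p = 1/2.
Similarly Column's optimal q on s2 is 1/4, and the value is -2·(1/4) + (0)·(3/4) = -1/2.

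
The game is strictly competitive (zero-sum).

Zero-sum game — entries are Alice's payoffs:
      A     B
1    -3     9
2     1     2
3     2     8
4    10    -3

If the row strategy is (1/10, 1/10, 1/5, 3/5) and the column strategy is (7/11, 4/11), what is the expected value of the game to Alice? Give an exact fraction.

Against (7/11, 4/11), each row's expected payoff is 1: 15/11; 2: 15/11; 3: 46/11; 4: 58/11.
Taking the (1/10, 1/10, 1/5, 3/5)-weighted average: (1/10)·(15/11) + (1/10)·(15/11) + (1/5)·(46/11) + (3/5)·(58/11) = 47/11.

47/11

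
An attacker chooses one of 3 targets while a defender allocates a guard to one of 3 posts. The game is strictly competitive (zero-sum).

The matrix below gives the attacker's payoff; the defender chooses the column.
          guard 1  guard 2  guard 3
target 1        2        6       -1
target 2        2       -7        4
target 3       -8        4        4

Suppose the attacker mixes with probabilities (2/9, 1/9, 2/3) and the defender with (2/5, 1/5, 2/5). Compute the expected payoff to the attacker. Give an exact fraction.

Against (2/5, 1/5, 2/5), each row's expected payoff is target 1: 8/5; target 2: 1; target 3: -4/5.
Taking the (2/9, 1/9, 2/3)-weighted average: (2/9)·(8/5) + (1/9)·(1) + (2/3)·(-4/5) = -1/15.

-1/15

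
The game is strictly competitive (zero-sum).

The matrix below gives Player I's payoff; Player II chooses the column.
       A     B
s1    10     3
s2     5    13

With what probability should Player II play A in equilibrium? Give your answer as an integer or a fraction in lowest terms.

Row minima are 3 and 5, so Player I's maximin is 5; column maxima are 10 and 13, so Player II's minimax is 10. These differ, so the equilibrium is in mixed strategies.
Let Player II play A with probability q. Player I is indifferent when 10q + 3(1−q) = 5q + 13(1−q), giving q = 2/3.

2/3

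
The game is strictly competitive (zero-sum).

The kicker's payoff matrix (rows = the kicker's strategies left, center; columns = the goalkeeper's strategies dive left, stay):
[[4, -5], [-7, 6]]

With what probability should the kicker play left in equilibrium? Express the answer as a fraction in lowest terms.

13/22

Row minima are -5 and -7, so the kicker's maximin is -5; column maxima are 4 and 6, so the goalkeeper's minimax is 4. These differ, so the equilibrium is in mixed strategies.
Let the kicker play left with probability p. The goalkeeper is indifferent when 4p − 7(1−p) = −5p + 6(1−p), giving p = 13/22.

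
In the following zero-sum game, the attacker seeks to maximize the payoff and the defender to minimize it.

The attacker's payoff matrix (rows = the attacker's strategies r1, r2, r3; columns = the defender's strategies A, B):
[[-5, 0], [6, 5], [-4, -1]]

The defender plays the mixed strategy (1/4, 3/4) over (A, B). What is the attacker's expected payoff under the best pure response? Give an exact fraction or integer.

21/4

r1: (-5)·(1/4) + (0)·(3/4) = -5/4.
r2: (6)·(1/4) + (5)·(3/4) = 21/4.
r3: (-4)·(1/4) + (-1)·(3/4) = -7/4.
The best pure response is r2 with expected payoff 21/4.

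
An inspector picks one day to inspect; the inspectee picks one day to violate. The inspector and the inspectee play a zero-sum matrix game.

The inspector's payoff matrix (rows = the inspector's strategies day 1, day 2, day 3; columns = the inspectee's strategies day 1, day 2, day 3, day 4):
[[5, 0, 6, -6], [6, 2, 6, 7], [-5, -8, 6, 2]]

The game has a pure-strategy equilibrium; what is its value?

2

Row minima: -6, 2, -8 → the inspector's maximin is 2.
Column maxima: 6, 2, 6, 7 → the inspectee's minimax is 2.
They coincide at (day 2, day 2), so the value is 2.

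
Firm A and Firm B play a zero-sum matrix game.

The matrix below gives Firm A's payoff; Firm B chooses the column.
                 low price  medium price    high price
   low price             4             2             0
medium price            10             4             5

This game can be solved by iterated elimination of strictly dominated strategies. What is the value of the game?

Column low price is strictly dominated by medium price for Firm B (2<4, 4<10); eliminate low price.
Row low price is strictly dominated by row medium price (4>2, 5>0); eliminate low price.
Column high price is strictly dominated by medium price for Firm B (4<5); eliminate high price.
Only (medium price, medium price) remains, with payoff 4.

4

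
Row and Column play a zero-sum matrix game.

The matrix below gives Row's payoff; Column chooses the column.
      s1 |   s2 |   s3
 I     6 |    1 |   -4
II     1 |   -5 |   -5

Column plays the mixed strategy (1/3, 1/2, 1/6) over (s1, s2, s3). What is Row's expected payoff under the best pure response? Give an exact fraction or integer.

I: (6)·(1/3) + (1)·(1/2) + (-4)·(1/6) = 11/6.
II: (1)·(1/3) + (-5)·(1/2) + (-5)·(1/6) = -3.
The best pure response is I with expected payoff 11/6.

11/6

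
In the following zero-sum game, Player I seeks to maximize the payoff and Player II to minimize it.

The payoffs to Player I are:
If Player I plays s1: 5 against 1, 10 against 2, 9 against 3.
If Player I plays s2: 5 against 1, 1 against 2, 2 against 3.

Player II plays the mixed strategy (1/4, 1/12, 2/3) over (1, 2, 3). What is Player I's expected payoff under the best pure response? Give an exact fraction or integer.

s1: (5)·(1/4) + (10)·(1/12) + (9)·(2/3) = 97/12.
s2: (5)·(1/4) + (1)·(1/12) + (2)·(2/3) = 8/3.
The best pure response is s1 with expected payoff 97/12.

97/12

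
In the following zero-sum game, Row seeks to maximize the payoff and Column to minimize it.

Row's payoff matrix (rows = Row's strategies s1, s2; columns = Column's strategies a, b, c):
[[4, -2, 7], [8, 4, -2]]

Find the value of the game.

Column a is strictly dominated by b for Column (it gives Row more in every row).
The remaining 2×2 game on (s1, s2) × (b, c) has no saddle point. Let Row play s1 with probability p; indifference gives −2p + 4(1−p) = 7p − 2(1−p), so p = 2/5.
Similarly Column's optimal q on b is 3/5, and the value is -2·(3/5) + (7)·(2/5) = 8/5.

8/5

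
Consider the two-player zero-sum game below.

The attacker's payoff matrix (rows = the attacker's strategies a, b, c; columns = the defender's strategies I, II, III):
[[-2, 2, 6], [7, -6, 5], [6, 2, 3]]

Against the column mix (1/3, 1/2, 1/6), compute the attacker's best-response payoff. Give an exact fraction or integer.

7/2

a: (-2)·(1/3) + (2)·(1/2) + (6)·(1/6) = 4/3.
b: (7)·(1/3) + (-6)·(1/2) + (5)·(1/6) = 1/6.
c: (6)·(1/3) + (2)·(1/2) + (3)·(1/6) = 7/2.
The best pure response is c with expected payoff 7/2.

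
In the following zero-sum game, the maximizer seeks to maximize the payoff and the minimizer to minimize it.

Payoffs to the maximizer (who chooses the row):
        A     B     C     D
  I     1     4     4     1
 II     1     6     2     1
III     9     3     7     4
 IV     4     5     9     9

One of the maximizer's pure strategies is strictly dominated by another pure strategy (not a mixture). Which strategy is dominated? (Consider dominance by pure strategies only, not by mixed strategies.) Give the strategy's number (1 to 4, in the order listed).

1

Compare I with IV: 4 > 1, 5 > 4, 9 > 4, 9 > 1.
So IV strictly dominates I for the maximizer; I is strictly dominated.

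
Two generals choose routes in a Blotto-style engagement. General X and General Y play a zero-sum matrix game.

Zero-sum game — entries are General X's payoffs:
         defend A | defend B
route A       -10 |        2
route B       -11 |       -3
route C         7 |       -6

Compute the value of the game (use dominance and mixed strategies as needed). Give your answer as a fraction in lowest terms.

-46/25

Row route B is strictly dominated by row route A, so General X never plays it.
The remaining 2×2 game on (route A, route C) × (defend A, defend B) has no saddle point. Let General X play route A with probability p; indifference gives −10p + 7(1−p) = 2p − 6(1−p), so p = 13/25.
Similarly General Y's optimal q on defend A is 8/25, and the value is -10·(8/25) + (2)·(17/25) = -46/25.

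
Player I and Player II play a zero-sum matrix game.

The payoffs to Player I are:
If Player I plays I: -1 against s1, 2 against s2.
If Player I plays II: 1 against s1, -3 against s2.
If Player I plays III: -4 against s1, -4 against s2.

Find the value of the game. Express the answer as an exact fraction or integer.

Row III is strictly dominated by row II, so Player I never plays it.
The remaining 2×2 game on (I, II) × (s1, s2) has no saddle point. Let Player I play I with probability p; indifference gives −p + (1−p) = 2p − 3(1−p), so p = 4/7.
Similarly Player II's optimal q on s1 is 5/7, and the value is -1·(5/7) + (2)·(2/7) = -1/7.

-1/7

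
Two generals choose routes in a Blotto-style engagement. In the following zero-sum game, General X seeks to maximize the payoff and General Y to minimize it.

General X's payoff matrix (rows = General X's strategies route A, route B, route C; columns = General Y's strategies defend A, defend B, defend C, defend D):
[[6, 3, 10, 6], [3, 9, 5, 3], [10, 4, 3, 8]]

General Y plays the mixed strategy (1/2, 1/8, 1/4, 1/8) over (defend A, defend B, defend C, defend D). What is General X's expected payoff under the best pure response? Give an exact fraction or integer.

29/4

route A: (6)·(1/2) + (3)·(1/8) + (10)·(1/4) + (6)·(1/8) = 53/8.
route B: (3)·(1/2) + (9)·(1/8) + (5)·(1/4) + (3)·(1/8) = 17/4.
route C: (10)·(1/2) + (4)·(1/8) + (3)·(1/4) + (8)·(1/8) = 29/4.
The best pure response is route C with expected payoff 29/4.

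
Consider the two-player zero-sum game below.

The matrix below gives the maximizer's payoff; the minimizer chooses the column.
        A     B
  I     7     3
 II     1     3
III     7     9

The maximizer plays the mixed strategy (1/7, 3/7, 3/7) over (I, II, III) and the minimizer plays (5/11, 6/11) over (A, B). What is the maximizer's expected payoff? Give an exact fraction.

Against (5/11, 6/11), each row's expected payoff is I: 53/11; II: 23/11; III: 89/11.
Taking the (1/7, 3/7, 3/7)-weighted average: (1/7)·(53/11) + (3/7)·(23/11) + (3/7)·(89/11) = 389/77.

389/77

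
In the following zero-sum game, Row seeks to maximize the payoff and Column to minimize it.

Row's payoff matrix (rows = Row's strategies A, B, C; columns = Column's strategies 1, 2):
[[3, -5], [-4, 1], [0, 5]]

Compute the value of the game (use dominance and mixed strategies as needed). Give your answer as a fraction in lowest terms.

15/13

Row B is strictly dominated by row C, so Row never plays it.
The remaining 2×2 game on (A, C) × (1, 2) has no saddle point. Let Row play A with probability p; indifference gives 3p = −5p + 5(1−p), so p = 5/13.
Similarly Column's optimal q on 1 is 10/13, and the value is 3·(10/13) + (-5)·(3/13) = 15/13.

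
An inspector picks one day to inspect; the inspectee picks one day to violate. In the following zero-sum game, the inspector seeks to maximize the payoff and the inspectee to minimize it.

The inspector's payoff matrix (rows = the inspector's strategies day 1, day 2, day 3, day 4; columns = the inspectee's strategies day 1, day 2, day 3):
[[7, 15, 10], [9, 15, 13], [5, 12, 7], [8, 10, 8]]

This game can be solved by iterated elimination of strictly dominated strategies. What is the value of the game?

Row day 4 is strictly dominated by row day 2 (9>8, 15>10, 13>8); eliminate day 4.
Row day 3 is strictly dominated by row day 1 (7>5, 15>12, 10>7); eliminate day 3.
Column day 3 is strictly dominated by day 1 for the inspectee (7<10, 9<13); eliminate day 3.
Column day 2 is strictly dominated by day 1 for the inspectee (7<15, 9<15); eliminate day 2.
Row day 1 is strictly dominated by row day 2 (9>7); eliminate day 1.
Only (day 2, day 1) remains, with payoff 9.

9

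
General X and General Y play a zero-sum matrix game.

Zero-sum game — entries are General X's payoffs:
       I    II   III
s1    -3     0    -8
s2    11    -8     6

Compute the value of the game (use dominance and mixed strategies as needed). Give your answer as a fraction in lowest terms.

-32/11

Column I is strictly dominated by III for General Y (it gives General X more in every row).
The remaining 2×2 game on (s1, s2) × (II, III) has no saddle point. Let General X play s1 with probability p; indifference gives −8(1−p) = −8p + 6(1−p), so p = 7/11.
Similarly General Y's optimal q on II is 7/11, and the value is 0·(7/11) + (-8)·(4/11) = -32/11.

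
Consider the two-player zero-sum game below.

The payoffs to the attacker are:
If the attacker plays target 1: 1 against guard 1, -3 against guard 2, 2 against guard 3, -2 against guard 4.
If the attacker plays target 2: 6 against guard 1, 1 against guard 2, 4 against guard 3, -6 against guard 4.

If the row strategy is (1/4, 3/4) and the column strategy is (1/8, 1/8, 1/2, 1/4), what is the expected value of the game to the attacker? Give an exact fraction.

35/32

Against (1/8, 1/8, 1/2, 1/4), each row's expected payoff is target 1: 1/4; target 2: 11/8.
Taking the (1/4, 3/4)-weighted average: (1/4)·(1/4) + (3/4)·(11/8) = 35/32.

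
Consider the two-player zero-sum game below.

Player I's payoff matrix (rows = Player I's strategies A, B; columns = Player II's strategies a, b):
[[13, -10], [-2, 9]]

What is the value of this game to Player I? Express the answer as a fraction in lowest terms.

Row minima are -10 and -2, so Player I's maximin is -2; column maxima are 13 and 9, so Player II's minimax is 9. These differ, so the equilibrium is in mixed strategies.
Let Player I play A with probability p. Player II is indifferent when 13p − 2(1−p) = −10p + 9(1−p), giving p = 11/34.
Let Player II play a with probability q. Player I is indifferent when 13q − 10(1−q) = −2q + 9(1−q), giving q = 19/34.
The value is 13·(19/34) + (-10)·(15/34) = 97/34.

97/34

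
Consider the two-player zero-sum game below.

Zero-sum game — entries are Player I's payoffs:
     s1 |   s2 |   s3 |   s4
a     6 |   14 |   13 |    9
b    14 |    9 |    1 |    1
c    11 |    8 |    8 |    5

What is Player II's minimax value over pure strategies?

9

The worst case (largest entry) in each column is s1: 14, s2: 14, s3: 13, s4: 9.
The best (smallest) of these is 9.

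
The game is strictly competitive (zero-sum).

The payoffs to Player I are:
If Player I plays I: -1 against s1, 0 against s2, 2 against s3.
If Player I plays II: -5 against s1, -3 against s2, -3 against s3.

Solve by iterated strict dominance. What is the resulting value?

Column s3 is strictly dominated by s1 for Player II (-1<2, -5<-3); eliminate s3.
Row II is strictly dominated by row I (-1>-5, 0>-3); eliminate II.
Column s2 is strictly dominated by s1 for Player II (-1<0); eliminate s2.
Only (I, s1) remains, with payoff -1.

-1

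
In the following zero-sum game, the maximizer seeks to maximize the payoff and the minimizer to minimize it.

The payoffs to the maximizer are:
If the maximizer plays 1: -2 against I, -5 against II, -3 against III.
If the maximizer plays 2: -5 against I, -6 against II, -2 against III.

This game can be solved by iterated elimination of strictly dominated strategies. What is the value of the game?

-5

Column III is strictly dominated by II for the minimizer (-5<-3, -6<-2); eliminate III.
Row 2 is strictly dominated by row 1 (-2>-5, -5>-6); eliminate 2.
Column I is strictly dominated by II for the minimizer (-5<-2); eliminate I.
Only (1, II) remains, with payoff -5.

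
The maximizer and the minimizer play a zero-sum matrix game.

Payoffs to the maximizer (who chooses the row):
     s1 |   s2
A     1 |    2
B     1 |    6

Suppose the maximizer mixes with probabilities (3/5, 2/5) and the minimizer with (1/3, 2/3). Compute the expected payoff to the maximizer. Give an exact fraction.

41/15

Against (1/3, 2/3), each row's expected payoff is A: 5/3; B: 13/3.
Taking the (3/5, 2/5)-weighted average: (3/5)·(5/3) + (2/5)·(13/3) = 41/15.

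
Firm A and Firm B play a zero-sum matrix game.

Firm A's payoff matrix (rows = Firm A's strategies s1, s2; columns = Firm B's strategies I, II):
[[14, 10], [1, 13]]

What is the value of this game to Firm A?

Row minima are 10 and 1, so Firm A's maximin is 10; column maxima are 14 and 13, so Firm B's minimax is 13. These differ, so the equilibrium is in mixed strategies.
Let Firm A play s1 with probability p. Firm B is indifferent when 14p + (1−p) = 10p + 13(1−p), giving p = 3/4.
Let Firm B play I with probability q. Firm A is indifferent when 14q + 10(1−q) = q + 13(1−q), giving q = 3/16.
The value is 14·(3/16) + (10)·(13/16) = 43/4.

43/4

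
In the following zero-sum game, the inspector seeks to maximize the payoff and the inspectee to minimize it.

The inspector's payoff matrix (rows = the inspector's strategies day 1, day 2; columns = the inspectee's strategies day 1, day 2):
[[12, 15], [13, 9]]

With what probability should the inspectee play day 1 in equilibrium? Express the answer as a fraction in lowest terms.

Row minima are 12 and 9, so the inspector's maximin is 12; column maxima are 13 and 15, so the inspectee's minimax is 13. These differ, so the equilibrium is in mixed strategies.
Let the inspectee play day 1 with probability q. The inspector is indifferent when 12q + 15(1−q) = 13q + 9(1−q), giving q = 6/7.

6/7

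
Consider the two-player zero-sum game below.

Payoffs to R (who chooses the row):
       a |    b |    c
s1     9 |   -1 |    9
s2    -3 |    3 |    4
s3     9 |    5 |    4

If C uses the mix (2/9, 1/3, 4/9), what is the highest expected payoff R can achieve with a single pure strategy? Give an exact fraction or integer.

17/3

s1: (9)·(2/9) + (-1)·(1/3) + (9)·(4/9) = 17/3.
s2: (-3)·(2/9) + (3)·(1/3) + (4)·(4/9) = 19/9.
s3: (9)·(2/9) + (5)·(1/3) + (4)·(4/9) = 49/9.
The best pure response is s1 with expected payoff 17/3.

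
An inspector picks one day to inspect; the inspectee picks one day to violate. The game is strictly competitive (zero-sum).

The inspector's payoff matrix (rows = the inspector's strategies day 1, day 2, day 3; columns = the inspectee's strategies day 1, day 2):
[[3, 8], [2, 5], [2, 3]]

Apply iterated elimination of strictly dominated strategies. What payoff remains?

3

Row day 3 is strictly dominated by row day 1 (3>2, 8>3); eliminate day 3.
Column day 2 is strictly dominated by day 1 for the inspectee (3<8, 2<5); eliminate day 2.
Row day 2 is strictly dominated by row day 1 (3>2); eliminate day 2.
Only (day 1, day 1) remains, with payoff 3.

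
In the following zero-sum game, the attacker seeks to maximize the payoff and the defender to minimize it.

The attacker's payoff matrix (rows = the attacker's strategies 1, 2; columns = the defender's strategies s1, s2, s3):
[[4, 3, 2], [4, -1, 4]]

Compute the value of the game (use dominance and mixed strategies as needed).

Column s1 is strictly dominated by s2 for the defender (it gives the attacker more in every row).
The remaining 2×2 game on (1, 2) × (s2, s3) has no saddle point. Let the attacker play 1 with probability p; indifference gives 3p − (1−p) = 2p + 4(1−p), so p = 5/6.
Similarly the defender's optimal q on s2 is 1/3, and the value is 3·(1/3) + (2)·(2/3) = 7/3.

7/3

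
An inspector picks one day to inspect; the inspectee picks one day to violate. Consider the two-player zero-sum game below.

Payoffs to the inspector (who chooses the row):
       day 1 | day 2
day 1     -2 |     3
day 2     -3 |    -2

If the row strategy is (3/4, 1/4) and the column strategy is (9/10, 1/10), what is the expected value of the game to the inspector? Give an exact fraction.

Against (9/10, 1/10), each row's expected payoff is day 1: -3/2; day 2: -29/10.
Taking the (3/4, 1/4)-weighted average: (3/4)·(-3/2) + (1/4)·(-29/10) = -37/20.

-37/20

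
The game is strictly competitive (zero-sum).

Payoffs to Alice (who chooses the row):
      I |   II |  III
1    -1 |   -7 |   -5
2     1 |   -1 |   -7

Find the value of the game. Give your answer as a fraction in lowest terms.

Column I is strictly dominated by II for Bob (it gives Alice more in every row).
The remaining 2×2 game on (1, 2) × (II, III) has no saddle point. Let Alice play 1 with probability p; indifference gives −7p − (1−p) = −5p − 7(1−p), so p = 3/4.
Similarly Bob's optimal q on II is 1/4, and the value is -7·(1/4) + (-5)·(3/4) = -11/2.

-11/2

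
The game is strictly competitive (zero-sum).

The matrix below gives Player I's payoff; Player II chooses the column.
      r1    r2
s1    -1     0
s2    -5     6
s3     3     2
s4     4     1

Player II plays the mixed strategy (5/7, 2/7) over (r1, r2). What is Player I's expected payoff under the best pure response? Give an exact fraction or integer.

22/7

s1: (-1)·(5/7) + (0)·(2/7) = -5/7.
s2: (-5)·(5/7) + (6)·(2/7) = -13/7.
s3: (3)·(5/7) + (2)·(2/7) = 19/7.
s4: (4)·(5/7) + (1)·(2/7) = 22/7.
The best pure response is s4 with expected payoff 22/7.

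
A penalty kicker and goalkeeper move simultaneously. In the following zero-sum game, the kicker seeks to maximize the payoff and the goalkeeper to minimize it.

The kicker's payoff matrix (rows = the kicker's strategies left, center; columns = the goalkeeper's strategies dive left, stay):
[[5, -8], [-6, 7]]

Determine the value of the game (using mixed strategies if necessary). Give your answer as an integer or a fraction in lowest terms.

-1/2

Row minima are -8 and -6, so the kicker's maximin is -6; column maxima are 5 and 7, so the goalkeeper's minimax is 5. These differ, so the equilibrium is in mixed strategies.
Let the kicker play left with probability p. The goalkeeper is indifferent when 5p − 6(1−p) = −8p + 7(1−p), giving p = 1/2.
Let the goalkeeper play dive left with probability q. The kicker is indifferent when 5q − 8(1−q) = −6q + 7(1−q), giving q = 15/26.
The value is 5·(15/26) + (-8)·(11/26) = -1/2.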